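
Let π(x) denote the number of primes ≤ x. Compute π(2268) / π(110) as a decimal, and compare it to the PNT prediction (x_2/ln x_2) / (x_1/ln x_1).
π(2268)/π(110) = 336/29 ≈ 11.5862;  PNT prediction ≈ 12.5430.

π(110) = 29 and π(2268) = 336, so π(2268)/π(110) ≈ 11.5862. The PNT-predicted ratio is (2268/ln(2268)) / (110/ln(110)) ≈ 12.5430. The two agree to within a few percent, as expected.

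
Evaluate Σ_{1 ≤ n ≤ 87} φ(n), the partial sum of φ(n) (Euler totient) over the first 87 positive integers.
Σ_{n ≤ 87} φ(n) = 2328

Compute φ(n) for each 1 ≤ n ≤ 87: φ(1) = 1, φ(2) = 1, φ(3) = 2, φ(4) = 2, φ(5) = 4, φ(6) = 2, φ(7) = 6, φ(8) = 4, φ(9) = 6, φ(10) = 4, φ(11) = 10, φ(12) = 4, φ(13) = 12, φ(14) = 6, φ(15) = 8, φ(16) = 8, φ(17) = 16, φ(18) = 6, φ(19) = 18, φ(20) = 8, φ(21) = 12, φ(22) = 10, φ(23) = 22, φ(24) = 8, φ(25) = 20, φ(26) = 12, φ(27) = 18, φ(28) = 12, φ(29) = 28, φ(30) = 8, φ(31) = 30, φ(32) = 16, φ(33) = 20, φ(34) = 16, φ(35) = 24, φ(36) = 12, φ(37) = 36, φ(38) = 18, φ(39) = 24, φ(40) = 16, φ(41) = 40, φ(42) = 12, φ(43) = 42, φ(44) = 20, φ(45) = 24, φ(46) = 22, φ(47) = 46, φ(48) = 16, φ(49) = 42, φ(50) = 20, φ(51) = 32, φ(52) = 24, φ(53) = 52, φ(54) = 18, φ(55) = 40, φ(56) = 24, φ(57) = 36, φ(58) = 28, φ(59) = 58, φ(60) = 16, φ(61) = 60, φ(62) = 30, φ(63) = 36, φ(64) = 32, φ(65) = 48, φ(66) = 20, φ(67) = 66, φ(68) = 32, φ(69) = 44, φ(70) = 24, φ(71) = 70, φ(72) = 24, φ(73) = 72, φ(74) = 36, φ(75) = 40, φ(76) = 36, φ(77) = 60, φ(78) = 24, φ(79) = 78, φ(80) = 32, φ(81) = 54, φ(82) = 40, φ(83) = 82, φ(84) = 24, φ(85) = 64, φ(86) = 42, φ(87) = 56. Summing all 87 values: 2328. (Average order: Σ_{n ≤ x} φ(n) ~ (3/π²) x². For x = 87, (3/π²)·87² ≈ 2300.70.)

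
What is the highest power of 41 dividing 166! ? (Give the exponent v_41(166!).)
v_41(166!) = 4

Legendre's formula: v_p(n!) = Σ_{k ≥ 1} ⌊n / p^k⌋. For p = 41, n = 166, the terms are:
  ⌊166/41^1⌋ = ⌊166/41⌋ = 4
(the next term ⌊166/41^2⌋ = 0, terminating the sum). Summing: v_41(166!) = 4 = 4.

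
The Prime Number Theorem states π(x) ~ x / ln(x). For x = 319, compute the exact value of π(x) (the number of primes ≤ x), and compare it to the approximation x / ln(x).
π(319) = 66;  x/ln(x) ≈ 55.33;  relative error ≈ 16.16%.

Directly count primes up to 319: π(319) = 66. The PNT approximation gives 319/ln(319) ≈ 319/5.76519 ≈ 55.33. Relative error (π(x) − x/ln(x)) / π(x) ≈ 16.16%; the approximation is known to undercount slightly (Li(x) is a better estimate).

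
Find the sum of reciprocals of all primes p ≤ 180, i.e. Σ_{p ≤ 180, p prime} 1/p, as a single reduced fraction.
Σ 1/p = 57342808417705079663327936281722405984299104369358607649920332497341973/29819592777931214269172453467810429868925511217482600306406141434158090

π(180) = 41, so the primes ≤ 180 are [2, 3, 5, 7, 11, 13, 17, 19, 23, 29, 31, 37, 41, 43, 47, 53, 59, 61, 67, 71, 73, 79, 83, 89, 97, 101, 103, 107, 109, 113, 127, 131, 137, 139, 149, 151, 157, 163, 167, 173, 179]. Summing 1/p over these primes: 57342808417705079663327936281722405984299104369358607649920332497341973/29819592777931214269172453467810429868925511217482600306406141434158090 ≈ 1.9230. Mertens estimate ln ln(180) + 0.2615 ≈ 1.9088.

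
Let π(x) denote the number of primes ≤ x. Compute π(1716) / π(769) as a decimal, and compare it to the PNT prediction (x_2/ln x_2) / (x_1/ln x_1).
π(1716)/π(769) = 267/136 ≈ 1.9632;  PNT prediction ≈ 1.9910.

π(769) = 136 and π(1716) = 267, so π(1716)/π(769) ≈ 1.9632. The PNT-predicted ratio is (1716/ln(1716)) / (769/ln(769)) ≈ 1.9910. The two agree to within a few percent, as expected.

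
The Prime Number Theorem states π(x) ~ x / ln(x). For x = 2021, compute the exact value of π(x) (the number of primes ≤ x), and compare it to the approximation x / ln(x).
π(2021) = 306;  x/ln(x) ≈ 265.52;  relative error ≈ 13.23%.

Directly count primes up to 2021: π(2021) = 306. The PNT approximation gives 2021/ln(2021) ≈ 2021/7.61135 ≈ 265.52. Relative error (π(x) − x/ln(x)) / π(x) ≈ 13.23%; the approximation is known to undercount slightly (Li(x) is a better estimate).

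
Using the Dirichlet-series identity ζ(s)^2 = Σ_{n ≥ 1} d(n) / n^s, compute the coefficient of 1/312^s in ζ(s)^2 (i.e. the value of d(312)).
d(312) = 16

ζ(s)^2 = (Σ 1/m^s)(Σ 1/k^s). The coefficient of 1/n^s in the product is the number of ordered pairs (m, k) with mk = n, which equals d(n). For n = 312, divisors are [1, 2, 3, 4, 6, 8, 12, 13, 24, 26, 39, 52, 78, 104, 156, 312], so d(312) = 16.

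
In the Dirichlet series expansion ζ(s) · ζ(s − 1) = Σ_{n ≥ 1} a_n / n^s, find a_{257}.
σ(257) = 258

In the product (Σ m^0/m^s)(Σ k / k^s) = Σ (Σ_{d | n} d) / n^s, the coefficient of 1/n^s is σ(n) = Σ_{d | n} d. For n = 257, divisors are [1, 257]; summing: σ(257) = 258.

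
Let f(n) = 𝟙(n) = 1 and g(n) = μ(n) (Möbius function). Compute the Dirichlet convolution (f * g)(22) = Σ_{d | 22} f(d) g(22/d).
(𝟙 * μ)(22) = 0

Divisors of 22: [1, 2, 11, 22]. For each d | 22:
  d = 1: 𝟙(1) · μ(22/1) = 1 · 1 = 1
  d = 2: 𝟙(2) · μ(22/2) = 1 · -1 = -1
  d = 11: 𝟙(11) · μ(22/11) = 1 · -1 = -1
  d = 22: 𝟙(22) · μ(22/22) = 1 · 1 = 1
Summing: (𝟙 * μ)(22) = 1 + -1 + -1 + 1 = 0.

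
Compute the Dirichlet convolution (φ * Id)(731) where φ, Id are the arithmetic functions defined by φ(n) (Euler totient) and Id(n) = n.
(φ * Id)(731) = 2805

Divisors of 731: [1, 17, 43, 731]. For each d | 731:
  d = 1: φ(1) · Id(731/1) = 1 · 731 = 731
  d = 17: φ(17) · Id(731/17) = 16 · 43 = 688
  d = 43: φ(43) · Id(731/43) = 42 · 17 = 714
  d = 731: φ(731) · Id(731/731) = 672 · 1 = 672
Summing: (φ * Id)(731) = 731 + 688 + 714 + 672 = 2805.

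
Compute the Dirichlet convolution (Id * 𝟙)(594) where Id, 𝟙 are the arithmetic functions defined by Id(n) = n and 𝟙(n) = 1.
(Id * 𝟙)(594) = 1440

Divisors of 594: [1, 2, 3, 6, 9, 11, 18, 22, 27, 33, 54, 66, 99, 198, 297, 594]. For each d | 594:
  d = 1: Id(1) · 𝟙(594/1) = 1 · 1 = 1
  d = 2: Id(2) · 𝟙(594/2) = 2 · 1 = 2
  d = 3: Id(3) · 𝟙(594/3) = 3 · 1 = 3
  d = 6: Id(6) · 𝟙(594/6) = 6 · 1 = 6
  d = 9: Id(9) · 𝟙(594/9) = 9 · 1 = 9
  d = 11: Id(11) · 𝟙(594/11) = 11 · 1 = 11
  d = 18: Id(18) · 𝟙(594/18) = 18 · 1 = 18
  d = 22: Id(22) · 𝟙(594/22) = 22 · 1 = 22
  d = 27: Id(27) · 𝟙(594/27) = 27 · 1 = 27
  d = 33: Id(33) · 𝟙(594/33) = 33 · 1 = 33
  d = 54: Id(54) · 𝟙(594/54) = 54 · 1 = 54
  d = 66: Id(66) · 𝟙(594/66) = 66 · 1 = 66
  d = 99: Id(99) · 𝟙(594/99) = 99 · 1 = 99
  d = 198: Id(198) · 𝟙(594/198) = 198 · 1 = 198
  d = 297: Id(297) · 𝟙(594/297) = 297 · 1 = 297
  d = 594: Id(594) · 𝟙(594/594) = 594 · 1 = 594
Summing: (Id * 𝟙)(594) = 1 + 2 + 3 + 6 + 9 + 11 + 18 + 22 + 27 + 33 + 54 + 66 + 99 + 198 + 297 + 594 = 1440.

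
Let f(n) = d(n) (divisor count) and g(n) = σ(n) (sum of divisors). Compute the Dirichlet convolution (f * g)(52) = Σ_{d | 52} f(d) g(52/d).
(d * σ)(52) = 256

Divisors of 52: [1, 2, 4, 13, 26, 52]. For each d | 52:
  d = 1: d(1) · σ(52/1) = 1 · 98 = 98
  d = 2: d(2) · σ(52/2) = 2 · 42 = 84
  d = 4: d(4) · σ(52/4) = 3 · 14 = 42
  d = 13: d(13) · σ(52/13) = 2 · 7 = 14
  d = 26: d(26) · σ(52/26) = 4 · 3 = 12
  d = 52: d(52) · σ(52/52) = 6 · 1 = 6
Summing: (d * σ)(52) = 98 + 84 + 42 + 14 + 12 + 6 = 256.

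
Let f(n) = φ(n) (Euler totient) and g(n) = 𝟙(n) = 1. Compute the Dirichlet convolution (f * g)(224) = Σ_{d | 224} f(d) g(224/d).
(φ * 𝟙)(224) = 224

Divisors of 224: [1, 2, 4, 7, 8, 14, 16, 28, 32, 56, 112, 224]. For each d | 224:
  d = 1: φ(1) · 𝟙(224/1) = 1 · 1 = 1
  d = 2: φ(2) · 𝟙(224/2) = 1 · 1 = 1
  d = 4: φ(4) · 𝟙(224/4) = 2 · 1 = 2
  d = 7: φ(7) · 𝟙(224/7) = 6 · 1 = 6
  d = 8: φ(8) · 𝟙(224/8) = 4 · 1 = 4
  d = 14: φ(14) · 𝟙(224/14) = 6 · 1 = 6
  d = 16: φ(16) · 𝟙(224/16) = 8 · 1 = 8
  d = 28: φ(28) · 𝟙(224/28) = 12 · 1 = 12
  d = 32: φ(32) · 𝟙(224/32) = 16 · 1 = 16
  d = 56: φ(56) · 𝟙(224/56) = 24 · 1 = 24
  d = 112: φ(112) · 𝟙(224/112) = 48 · 1 = 48
  d = 224: φ(224) · 𝟙(224/224) = 96 · 1 = 96
Summing: (φ * 𝟙)(224) = 1 + 1 + 2 + 6 + 4 + 6 + 8 + 12 + 16 + 24 + 48 + 96 = 224.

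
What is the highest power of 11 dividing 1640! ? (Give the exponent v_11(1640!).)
v_11(1640!) = 163

Legendre's formula: v_p(n!) = Σ_{k ≥ 1} ⌊n / p^k⌋. For p = 11, n = 1640, the terms are:
  ⌊1640/11^1⌋ = ⌊1640/11⌋ = 149
  ⌊1640/11^2⌋ = ⌊1640/121⌋ = 13
  ⌊1640/11^3⌋ = ⌊1640/1331⌋ = 1
(the next term ⌊1640/11^4⌋ = 0, terminating the sum). Summing: v_11(1640!) = 149 + 13 + 1 = 163.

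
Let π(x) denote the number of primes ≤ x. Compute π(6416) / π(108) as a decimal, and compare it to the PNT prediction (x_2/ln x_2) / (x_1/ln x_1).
π(6416)/π(108) = 834/28 ≈ 29.7857;  PNT prediction ≈ 31.7289.

π(108) = 28 and π(6416) = 834, so π(6416)/π(108) ≈ 29.7857. The PNT-predicted ratio is (6416/ln(6416)) / (108/ln(108)) ≈ 31.7289. The two agree to within a few percent, as expected.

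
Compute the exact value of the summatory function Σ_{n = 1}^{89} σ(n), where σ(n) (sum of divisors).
Σ_{n ≤ 89} σ(n) = 6499

Compute σ(n) for each 1 ≤ n ≤ 89: σ(1) = 1, σ(2) = 3, σ(3) = 4, σ(4) = 7, σ(5) = 6, σ(6) = 12, σ(7) = 8, σ(8) = 15, σ(9) = 13, σ(10) = 18, σ(11) = 12, σ(12) = 28, σ(13) = 14, σ(14) = 24, σ(15) = 24, σ(16) = 31, σ(17) = 18, σ(18) = 39, σ(19) = 20, σ(20) = 42, σ(21) = 32, σ(22) = 36, σ(23) = 24, σ(24) = 60, σ(25) = 31, σ(26) = 42, σ(27) = 40, σ(28) = 56, σ(29) = 30, σ(30) = 72, σ(31) = 32, σ(32) = 63, σ(33) = 48, σ(34) = 54, σ(35) = 48, σ(36) = 91, σ(37) = 38, σ(38) = 60, σ(39) = 56, σ(40) = 90, σ(41) = 42, σ(42) = 96, σ(43) = 44, σ(44) = 84, σ(45) = 78, σ(46) = 72, σ(47) = 48, σ(48) = 124, σ(49) = 57, σ(50) = 93, σ(51) = 72, σ(52) = 98, σ(53) = 54, σ(54) = 120, σ(55) = 72, σ(56) = 120, σ(57) = 80, σ(58) = 90, σ(59) = 60, σ(60) = 168, σ(61) = 62, σ(62) = 96, σ(63) = 104, σ(64) = 127, σ(65) = 84, σ(66) = 144, σ(67) = 68, σ(68) = 126, σ(69) = 96, σ(70) = 144, σ(71) = 72, σ(72) = 195, σ(73) = 74, σ(74) = 114, σ(75) = 124, σ(76) = 140, σ(77) = 96, σ(78) = 168, σ(79) = 80, σ(80) = 186, σ(81) = 121, σ(82) = 126, σ(83) = 84, σ(84) = 224, σ(85) = 108, σ(86) = 132, σ(87) = 120, σ(88) = 180, σ(89) = 90. Summing all 89 values: 6499. (Average order: Σ_{n ≤ x} σ(n) ~ (π²/12) x². For x = 89, (π²/12)·89² ≈ 6514.76.)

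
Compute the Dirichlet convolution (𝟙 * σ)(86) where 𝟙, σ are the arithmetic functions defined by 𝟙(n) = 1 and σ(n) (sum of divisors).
(𝟙 * σ)(86) = 180

Divisors of 86: [1, 2, 43, 86]. For each d | 86:
  d = 1: 𝟙(1) · σ(86/1) = 1 · 132 = 132
  d = 2: 𝟙(2) · σ(86/2) = 1 · 44 = 44
  d = 43: 𝟙(43) · σ(86/43) = 1 · 3 = 3
  d = 86: 𝟙(86) · σ(86/86) = 1 · 1 = 1
Summing: (𝟙 * σ)(86) = 132 + 44 + 3 + 1 = 180.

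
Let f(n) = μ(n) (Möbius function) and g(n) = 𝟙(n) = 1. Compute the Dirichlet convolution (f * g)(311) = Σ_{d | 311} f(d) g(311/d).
(μ * 𝟙)(311) = 0

Divisors of 311: [1, 311]. For each d | 311:
  d = 1: μ(1) · 𝟙(311/1) = 1 · 1 = 1
  d = 311: μ(311) · 𝟙(311/311) = -1 · 1 = -1
Summing: (μ * 𝟙)(311) = 1 + -1 = 0.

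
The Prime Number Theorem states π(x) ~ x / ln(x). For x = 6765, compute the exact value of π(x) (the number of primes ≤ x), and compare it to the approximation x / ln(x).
π(6765) = 871;  x/ln(x) ≈ 767.05;  relative error ≈ 11.93%.

Directly count primes up to 6765: π(6765) = 871. The PNT approximation gives 6765/ln(6765) ≈ 6765/8.81952 ≈ 767.05. Relative error (π(x) − x/ln(x)) / π(x) ≈ 11.93%; the approximation is known to undercount slightly (Li(x) is a better estimate).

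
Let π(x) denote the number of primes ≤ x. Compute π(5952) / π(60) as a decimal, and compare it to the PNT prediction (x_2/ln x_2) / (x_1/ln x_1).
π(5952)/π(60) = 780/17 ≈ 45.8824;  PNT prediction ≈ 46.7307.

π(60) = 17 and π(5952) = 780, so π(5952)/π(60) ≈ 45.8824. The PNT-predicted ratio is (5952/ln(5952)) / (60/ln(60)) ≈ 46.7307. The two agree to within a few percent, as expected.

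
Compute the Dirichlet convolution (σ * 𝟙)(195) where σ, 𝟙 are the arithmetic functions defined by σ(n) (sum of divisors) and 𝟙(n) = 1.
(σ * 𝟙)(195) = 525

Divisors of 195: [1, 3, 5, 13, 15, 39, 65, 195]. For each d | 195:
  d = 1: σ(1) · 𝟙(195/1) = 1 · 1 = 1
  d = 3: σ(3) · 𝟙(195/3) = 4 · 1 = 4
  d = 5: σ(5) · 𝟙(195/5) = 6 · 1 = 6
  d = 13: σ(13) · 𝟙(195/13) = 14 · 1 = 14
  d = 15: σ(15) · 𝟙(195/15) = 24 · 1 = 24
  d = 39: σ(39) · 𝟙(195/39) = 56 · 1 = 56
  d = 65: σ(65) · 𝟙(195/65) = 84 · 1 = 84
  d = 195: σ(195) · 𝟙(195/195) = 336 · 1 = 336
Summing: (σ * 𝟙)(195) = 1 + 4 + 6 + 14 + 24 + 56 + 84 + 336 = 525.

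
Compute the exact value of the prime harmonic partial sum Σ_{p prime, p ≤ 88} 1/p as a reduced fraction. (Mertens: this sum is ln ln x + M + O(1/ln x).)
Σ 1/p = 475714535349241099037539188841003/267064515689275851355624017992790

π(88) = 23, so the primes ≤ 88 are [2, 3, 5, 7, 11, 13, 17, 19, 23, 29, 31, 37, 41, 43, 47, 53, 59, 61, 67, 71, 73, 79, 83]. Summing 1/p over these primes: 475714535349241099037539188841003/267064515689275851355624017992790 ≈ 1.7813. Mertens estimate ln ln(88) + 0.2615 ≈ 1.7605.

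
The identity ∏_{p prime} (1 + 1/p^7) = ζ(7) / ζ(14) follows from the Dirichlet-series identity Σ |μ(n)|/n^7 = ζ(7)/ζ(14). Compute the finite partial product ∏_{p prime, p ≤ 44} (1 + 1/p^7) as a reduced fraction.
∏ = 520809220089538061022644224225580227698833285987386472597926245148089867161153104280287356125184/516528479137134655019209847872578550121603875954111837055841148542846145248143400719531810009375

The primes p ≤ 44 are [2, 3, 5, 7, 11, 13, 17, 19, 23, 29, 31, 37, 41, 43]. For each, (1 + 1/p^7) = (p^7 + 1)/p^7. Multiplying these fractions over p ∈ [2, 3, 5, 7, 11, 13, 17, 19, 23, 29, 31, 37, 41, 43] gives 520809220089538061022644224225580227698833285987386472597926245148089867161153104280287356125184/516528479137134655019209847872578550121603875954111837055841148542846145248143400719531810009375. (In the limit P → ∞ this tends to ζ(7)/ζ(14).)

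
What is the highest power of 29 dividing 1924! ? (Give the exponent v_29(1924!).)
v_29(1924!) = 68

Legendre's formula: v_p(n!) = Σ_{k ≥ 1} ⌊n / p^k⌋. For p = 29, n = 1924, the terms are:
  ⌊1924/29^1⌋ = ⌊1924/29⌋ = 66
  ⌊1924/29^2⌋ = ⌊1924/841⌋ = 2
(the next term ⌊1924/29^3⌋ = 0, terminating the sum). Summing: v_29(1924!) = 66 + 2 = 68.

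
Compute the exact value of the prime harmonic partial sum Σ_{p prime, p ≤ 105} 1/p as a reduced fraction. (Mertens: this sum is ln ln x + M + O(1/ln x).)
Σ 1/p = 43710588286712969019768170103664304877397/23984823528925228172706521638692258396210

π(105) = 27, so the primes ≤ 105 are [2, 3, 5, 7, 11, 13, 17, 19, 23, 29, 31, 37, 41, 43, 47, 53, 59, 61, 67, 71, 73, 79, 83, 89, 97, 101, 103]. Summing 1/p over these primes: 43710588286712969019768170103664304877397/23984823528925228172706521638692258396210 ≈ 1.8224. Mertens estimate ln ln(105) + 0.2615 ≈ 1.7992.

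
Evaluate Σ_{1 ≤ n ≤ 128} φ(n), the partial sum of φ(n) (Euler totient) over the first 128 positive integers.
Σ_{n ≤ 128} φ(n) = 5022

Compute φ(n) for each 1 ≤ n ≤ 128: φ(1) = 1, φ(2) = 1, φ(3) = 2, φ(4) = 2, φ(5) = 4, φ(6) = 2, φ(7) = 6, φ(8) = 4, φ(9) = 6, φ(10) = 4, φ(11) = 10, φ(12) = 4, φ(13) = 12, φ(14) = 6, φ(15) = 8, φ(16) = 8, φ(17) = 16, φ(18) = 6, φ(19) = 18, φ(20) = 8, φ(21) = 12, φ(22) = 10, φ(23) = 22, φ(24) = 8, φ(25) = 20, φ(26) = 12, φ(27) = 18, φ(28) = 12, φ(29) = 28, φ(30) = 8, φ(31) = 30, φ(32) = 16, φ(33) = 20, φ(34) = 16, φ(35) = 24, φ(36) = 12, φ(37) = 36, φ(38) = 18, φ(39) = 24, φ(40) = 16, φ(41) = 40, φ(42) = 12, φ(43) = 42, φ(44) = 20, φ(45) = 24, φ(46) = 22, φ(47) = 46, φ(48) = 16, φ(49) = 42, φ(50) = 20, φ(51) = 32, φ(52) = 24, φ(53) = 52, φ(54) = 18, φ(55) = 40, φ(56) = 24, φ(57) = 36, φ(58) = 28, φ(59) = 58, φ(60) = 16, φ(61) = 60, φ(62) = 30, φ(63) = 36, φ(64) = 32, φ(65) = 48, φ(66) = 20, φ(67) = 66, φ(68) = 32, φ(69) = 44, φ(70) = 24, φ(71) = 70, φ(72) = 24, φ(73) = 72, φ(74) = 36, φ(75) = 40, φ(76) = 36, φ(77) = 60, φ(78) = 24, φ(79) = 78, φ(80) = 32, φ(81) = 54, φ(82) = 40, φ(83) = 82, φ(84) = 24, φ(85) = 64, φ(86) = 42, φ(87) = 56, φ(88) = 40, φ(89) = 88, φ(90) = 24, φ(91) = 72, φ(92) = 44, φ(93) = 60, φ(94) = 46, φ(95) = 72, φ(96) = 32, φ(97) = 96, φ(98) = 42, φ(99) = 60, φ(100) = 40, φ(101) = 100, φ(102) = 32, φ(103) = 102, φ(104) = 48, φ(105) = 48, φ(106) = 52, φ(107) = 106, φ(108) = 36, φ(109) = 108, φ(110) = 40, φ(111) = 72, φ(112) = 48, φ(113) = 112, φ(114) = 36, φ(115) = 88, φ(116) = 56, φ(117) = 72, φ(118) = 58, φ(119) = 96, φ(120) = 32, φ(121) = 110, φ(122) = 60, φ(123) = 80, φ(124) = 60, φ(125) = 100, φ(126) = 36, φ(127) = 126, φ(128) = 64. Summing all 128 values: 5022. (Average order: Σ_{n ≤ x} φ(n) ~ (3/π²) x². For x = 128, (3/π²)·128² ≈ 4980.14.)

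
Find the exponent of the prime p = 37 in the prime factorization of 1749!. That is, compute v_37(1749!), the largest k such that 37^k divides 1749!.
v_37(1749!) = 48

Legendre's formula: v_p(n!) = Σ_{k ≥ 1} ⌊n / p^k⌋. For p = 37, n = 1749, the terms are:
  ⌊1749/37^1⌋ = ⌊1749/37⌋ = 47
  ⌊1749/37^2⌋ = ⌊1749/1369⌋ = 1
(the next term ⌊1749/37^3⌋ = 0, terminating the sum). Summing: v_37(1749!) = 47 + 1 = 48.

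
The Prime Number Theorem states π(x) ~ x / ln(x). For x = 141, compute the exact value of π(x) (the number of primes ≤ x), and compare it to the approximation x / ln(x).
π(141) = 34;  x/ln(x) ≈ 28.49;  relative error ≈ 16.20%.

Directly count primes up to 141: π(141) = 34. The PNT approximation gives 141/ln(141) ≈ 141/4.94876 ≈ 28.49. Relative error (π(x) − x/ln(x)) / π(x) ≈ 16.20%; the approximation is known to undercount slightly (Li(x) is a better estimate).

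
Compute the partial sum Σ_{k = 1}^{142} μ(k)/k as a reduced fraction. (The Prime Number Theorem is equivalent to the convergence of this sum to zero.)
Σ μ(k)/k = -1280195109320241807184891051690223115540059217279828/1669107775099865011251538855274990009561055775533405515

Values of μ(k) for 1 ≤ k ≤ 142: μ(1) = 1, μ(2) = -1, μ(3) = -1, μ(5) = -1, μ(6) = 1, μ(7) = -1, μ(10) = 1, μ(11) = -1, μ(13) = -1, μ(14) = 1, μ(15) = 1, μ(17) = -1, μ(19) = -1, μ(21) = 1, μ(22) = 1, μ(23) = -1, μ(26) = 1, μ(29) = -1, μ(30) = -1, μ(31) = -1, μ(33) = 1, μ(34) = 1, μ(35) = 1, μ(37) = -1, μ(38) = 1, μ(39) = 1, μ(41) = -1, μ(42) = -1, μ(43) = -1, μ(46) = 1, μ(47) = -1, μ(51) = 1, μ(53) = -1, μ(55) = 1, μ(57) = 1, μ(58) = 1, μ(59) = -1, μ(61) = -1, μ(62) = 1, μ(65) = 1, μ(66) = -1, μ(67) = -1, μ(69) = 1, μ(70) = -1, μ(71) = -1, μ(73) = -1, μ(74) = 1, μ(77) = 1, μ(78) = -1, μ(79) = -1, μ(82) = 1, μ(83) = -1, μ(85) = 1, μ(86) = 1, μ(87) = 1, μ(89) = -1, μ(91) = 1, μ(93) = 1, μ(94) = 1, μ(95) = 1, μ(97) = -1, μ(101) = -1, μ(102) = -1, μ(103) = -1, μ(105) = -1, μ(106) = 1, μ(107) = -1, μ(109) = -1, μ(110) = -1, μ(111) = 1, μ(113) = -1, μ(114) = -1, μ(115) = 1, μ(118) = 1, μ(119) = 1, μ(122) = 1, μ(123) = 1, μ(127) = -1, μ(129) = 1, μ(130) = -1, μ(131) = -1, μ(133) = 1, μ(134) = 1, μ(137) = -1, μ(138) = -1, μ(139) = -1, μ(141) = 1, μ(142) = 1, with μ = 0 on non-squarefree integers. Summing μ(k)/k for k where μ(k) ≠ 0 gives -1280195109320241807184891051690223115540059217279828/1669107775099865011251538855274990009561055775533405515 ≈ -0.0008. (PNT ⟺ this sum → 0 as n → ∞.)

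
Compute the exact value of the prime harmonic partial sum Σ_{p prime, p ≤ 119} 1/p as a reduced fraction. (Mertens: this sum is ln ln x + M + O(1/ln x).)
Σ 1/p = 58472171373748331322981543916880425472323867753/31610054640417607788145206291543662493274686990

π(119) = 30, so the primes ≤ 119 are [2, 3, 5, 7, 11, 13, 17, 19, 23, 29, 31, 37, 41, 43, 47, 53, 59, 61, 67, 71, 73, 79, 83, 89, 97, 101, 103, 107, 109, 113]. Summing 1/p over these primes: 58472171373748331322981543916880425472323867753/31610054640417607788145206291543662493274686990 ≈ 1.8498. Mertens estimate ln ln(119) + 0.2615 ≈ 1.8258.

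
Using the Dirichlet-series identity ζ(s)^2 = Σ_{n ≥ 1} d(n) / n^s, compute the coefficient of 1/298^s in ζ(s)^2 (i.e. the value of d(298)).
d(298) = 4

ζ(s)^2 = (Σ 1/m^s)(Σ 1/k^s). The coefficient of 1/n^s in the product is the number of ordered pairs (m, k) with mk = n, which equals d(n). For n = 298, divisors are [1, 2, 149, 298], so d(298) = 4.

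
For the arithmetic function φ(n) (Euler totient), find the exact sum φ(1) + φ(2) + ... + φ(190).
Σ_{n ≤ 190} φ(n) = 10976

Compute φ(n) for each 1 ≤ n ≤ 190: φ(1) = 1, φ(2) = 1, φ(3) = 2, φ(4) = 2, φ(5) = 4, φ(6) = 2, φ(7) = 6, φ(8) = 4, φ(9) = 6, φ(10) = 4, φ(11) = 10, φ(12) = 4, φ(13) = 12, φ(14) = 6, φ(15) = 8, φ(16) = 8, φ(17) = 16, φ(18) = 6, φ(19) = 18, φ(20) = 8, φ(21) = 12, φ(22) = 10, φ(23) = 22, φ(24) = 8, φ(25) = 20, φ(26) = 12, φ(27) = 18, φ(28) = 12, φ(29) = 28, φ(30) = 8, φ(31) = 30, φ(32) = 16, φ(33) = 20, φ(34) = 16, φ(35) = 24, φ(36) = 12, φ(37) = 36, φ(38) = 18, φ(39) = 24, φ(40) = 16, φ(41) = 40, φ(42) = 12, φ(43) = 42, φ(44) = 20, φ(45) = 24, φ(46) = 22, φ(47) = 46, φ(48) = 16, φ(49) = 42, φ(50) = 20, φ(51) = 32, φ(52) = 24, φ(53) = 52, φ(54) = 18, φ(55) = 40, φ(56) = 24, φ(57) = 36, φ(58) = 28, φ(59) = 58, φ(60) = 16, φ(61) = 60, φ(62) = 30, φ(63) = 36, φ(64) = 32, φ(65) = 48, φ(66) = 20, φ(67) = 66, φ(68) = 32, φ(69) = 44, φ(70) = 24, φ(71) = 70, φ(72) = 24, φ(73) = 72, φ(74) = 36, φ(75) = 40, φ(76) = 36, φ(77) = 60, φ(78) = 24, φ(79) = 78, φ(80) = 32, φ(81) = 54, φ(82) = 40, φ(83) = 82, φ(84) = 24, φ(85) = 64, φ(86) = 42, φ(87) = 56, φ(88) = 40, φ(89) = 88, φ(90) = 24, φ(91) = 72, φ(92) = 44, φ(93) = 60, φ(94) = 46, φ(95) = 72, φ(96) = 32, φ(97) = 96, φ(98) = 42, φ(99) = 60, φ(100) = 40, φ(101) = 100, φ(102) = 32, φ(103) = 102, φ(104) = 48, φ(105) = 48, φ(106) = 52, φ(107) = 106, φ(108) = 36, φ(109) = 108, φ(110) = 40, φ(111) = 72, φ(112) = 48, φ(113) = 112, φ(114) = 36, φ(115) = 88, φ(116) = 56, φ(117) = 72, φ(118) = 58, φ(119) = 96, φ(120) = 32, φ(121) = 110, φ(122) = 60, φ(123) = 80, φ(124) = 60, φ(125) = 100, φ(126) = 36, φ(127) = 126, φ(128) = 64, φ(129) = 84, φ(130) = 48, φ(131) = 130, φ(132) = 40, φ(133) = 108, φ(134) = 66, φ(135) = 72, φ(136) = 64, φ(137) = 136, φ(138) = 44, φ(139) = 138, φ(140) = 48, φ(141) = 92, φ(142) = 70, φ(143) = 120, φ(144) = 48, φ(145) = 112, φ(146) = 72, φ(147) = 84, φ(148) = 72, φ(149) = 148, φ(150) = 40, φ(151) = 150, φ(152) = 72, φ(153) = 96, φ(154) = 60, φ(155) = 120, φ(156) = 48, φ(157) = 156, φ(158) = 78, φ(159) = 104, φ(160) = 64, φ(161) = 132, φ(162) = 54, φ(163) = 162, φ(164) = 80, φ(165) = 80, φ(166) = 82, φ(167) = 166, φ(168) = 48, φ(169) = 156, φ(170) = 64, φ(171) = 108, φ(172) = 84, φ(173) = 172, φ(174) = 56, φ(175) = 120, φ(176) = 80, φ(177) = 116, φ(178) = 88, φ(179) = 178, φ(180) = 48, φ(181) = 180, φ(182) = 72, φ(183) = 120, φ(184) = 88, φ(185) = 144, φ(186) = 60, φ(187) = 160, φ(188) = 92, φ(189) = 108, φ(190) = 72. Summing all 190 values: 10976. (Average order: Σ_{n ≤ x} φ(n) ~ (3/π²) x². For x = 190, (3/π²)·190² ≈ 10973.08.)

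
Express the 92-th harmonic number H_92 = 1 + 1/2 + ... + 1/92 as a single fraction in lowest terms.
H_92 = 3668893996878372053122809260004199377461/718766754945489455304472257065075294400

Direct summation: H_92 = 1 + 1/2 + ... + 1/92. The least common denominator is lcm(1, ..., 92) = 718766754945489455304472257065075294400; over this denominator the numerator is 718766754945489455304472257065075294400 + 359383377472744727652236128532537647200 + 239588918315163151768157419021691764800 + 179691688736372363826118064266268823600 + 143753350989097891060894451413015058880 + 119794459157581575884078709510845882400 + 102680964992212779329210322437867899200 + 89845844368186181913059032133134411800 + 79862972771721050589385806340563921600 + 71876675494548945530447225706507529440 + 65342432267771768664042932460461390400 + 59897229578790787942039354755422941200 + 55289750380422265792651712081928868800 + 51340482496106389664605161218933949600 + 47917783663032630353631483804338352960 + 44922922184093090956529516066567205900 + 42280397349734673841439544533239723200 + 39931486385860525294692903170281960800 + 37829829207657339752866960898161857600 + 35938337747274472765223612853253764720 + 34226988330737593109736774145955966400 + 32671216133885884332021466230230695200 + 31250728475890845882803141611525012800 + 29948614789395393971019677377711470600 + 28750670197819578212178890282603011776 + 27644875190211132896325856040964434400 + 26620990923907016863128602113521307200 + 25670241248053194832302580609466974800 + 24785060515361705355326629553968113600 + 23958891831516315176815741902169176480 + 23186024353080305009821685711776622400 + 22461461092046545478264758033283602950 + 21780810755923922888014310820153796800 + 21140198674867336920719772266619861600 + 20536192998442555865842064487573579840 + 19965743192930262647346451585140980400 + 19426128512040255548769520461218251200 + 18914914603828669876433480449080928800 + 18429916793474088597550570693976289600 + 17969168873637236382611806426626882360 + 17530896462085108665962737977196958400 + 17113494165368796554868387072977983200 + 16715505928964871053592378071280820800 + 16335608066942942166010733115115347600 + 15972594554344210117877161268112784320 + 15625364237945422941401570805762506400 + 15292909679691265006478133129044155200 + 14974307394697696985509838688855735300 + 14668709284601825618458617491123985600 + 14375335098909789106089445141301505888 + 14093465783244891280479848177746574400 + 13822437595105566448162928020482217200 + 13561636885763951986876835038963684800 + 13310495461953508431564301056760653600 + 13068486453554353732808586492092278080 + 12835120624026597416151290304733487400 + 12609943069219113250955653632720619200 + 12392530257680852677663314776984056800 + 12182487371957448394991055204492801600 + 11979445915758157588407870951084588240 + 11783061556483433693515938640411070400 + 11593012176540152504910842855888311200 + 11408996110245864369912258048651988800 + 11230730546023272739132379016641801475 + 11057950076084453158530342416385773760 + 10890405377961961444007155410076898400 + 10727862014111782914992123239777243200 + 10570099337433668460359886133309930800 + 10416909491963615294267713870508337600 + 10268096499221277932921032243786789920 + 10123475421767457116964397986832046400 + 9982871596465131323673225792570490200 + 9846119930760129524718798041987332800 + 9713064256020127774384760230609125600 + 9583556732606526070726296760867670592 + 9457457301914334938216740224540464400 + 9334633181110252666291847494351627200 + 9214958396737044298775285346988144800 + 9098313353740372851955345026140193600 + 8984584436818618191305903213313441180 + 8873663641302338954376200704507102400 + 8765448231042554332981368988598479200 + 8659840421029993437403280205603316800 + 8556747082684398277434193536488991600 + 8456079469946934768287908906647944640 + 8357752964482435526796189035640410400 + 8261686838453901785108876517989371200 + 8167804033471471083005366557557673800 + 8076030954443701744994070304101969600 + 7986297277172105058938580634056392160 + 7898535768631752256093101725989838400 + 7812682118972711470700785402881253200 = 3668893996878372053122809260004199377461, so H_92 = 3668893996878372053122809260004199377461/718766754945489455304472257065075294400 (already in lowest terms) ≈ 5.10443. (The PNT-adjacent estimate ln(92) + γ ≈ 5.09900 matches within O(1/n).)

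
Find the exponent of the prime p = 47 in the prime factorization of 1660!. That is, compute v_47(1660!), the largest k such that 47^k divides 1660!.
v_47(1660!) = 35

Legendre's formula: v_p(n!) = Σ_{k ≥ 1} ⌊n / p^k⌋. For p = 47, n = 1660, the terms are:
  ⌊1660/47^1⌋ = ⌊1660/47⌋ = 35
(the next term ⌊1660/47^2⌋ = 0, terminating the sum). Summing: v_47(1660!) = 35 = 35.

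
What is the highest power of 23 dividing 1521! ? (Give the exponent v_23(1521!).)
v_23(1521!) = 68

Legendre's formula: v_p(n!) = Σ_{k ≥ 1} ⌊n / p^k⌋. For p = 23, n = 1521, the terms are:
  ⌊1521/23^1⌋ = ⌊1521/23⌋ = 66
  ⌊1521/23^2⌋ = ⌊1521/529⌋ = 2
(the next term ⌊1521/23^3⌋ = 0, terminating the sum). Summing: v_23(1521!) = 66 + 2 = 68.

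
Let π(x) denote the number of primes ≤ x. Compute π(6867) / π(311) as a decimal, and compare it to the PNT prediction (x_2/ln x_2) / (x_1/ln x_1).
π(6867)/π(311) = 883/64 ≈ 13.7969;  PNT prediction ≈ 14.3457.

π(311) = 64 and π(6867) = 883, so π(6867)/π(311) ≈ 13.7969. The PNT-predicted ratio is (6867/ln(6867)) / (311/ln(311)) ≈ 14.3457. The two agree to within a few percent, as expected.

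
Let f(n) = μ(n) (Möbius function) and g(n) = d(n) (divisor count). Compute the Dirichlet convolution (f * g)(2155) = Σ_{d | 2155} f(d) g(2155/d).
(μ * d)(2155) = 1

Divisors of 2155: [1, 5, 431, 2155]. For each d | 2155:
  d = 1: μ(1) · d(2155/1) = 1 · 4 = 4
  d = 5: μ(5) · d(2155/5) = -1 · 2 = -2
  d = 431: μ(431) · d(2155/431) = -1 · 2 = -2
  d = 2155: μ(2155) · d(2155/2155) = 1 · 1 = 1
Summing: (μ * d)(2155) = 4 + -2 + -2 + 1 = 1.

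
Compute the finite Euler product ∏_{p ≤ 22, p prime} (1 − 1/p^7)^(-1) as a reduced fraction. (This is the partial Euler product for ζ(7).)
∏ = 155826023762586560111512988551201501037015625/154535761885293084095586902270463356349603488

The primes p ≤ 22 are [2, 3, 5, 7, 11, 13, 17, 19]. For each prime, (1 − 1/p^7)^(-1) = p^7 / (p^7 − 1). The product is (1 − 1/2^7)^(-1), (1 − 1/3^7)^(-1), (1 − 1/5^7)^(-1), (1 − 1/7^7)^(-1), (1 − 1/11^7)^(-1), (1 − 1/13^7)^(-1), (1 − 1/17^7)^(-1), (1 − 1/19^7)^(-1) = ∏ p^7 / (p^7 − 1) = 155826023762586560111512988551201501037015625/154535761885293084095586902270463356349603488.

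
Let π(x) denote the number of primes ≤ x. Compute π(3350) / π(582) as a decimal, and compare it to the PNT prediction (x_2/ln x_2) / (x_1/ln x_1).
π(3350)/π(582) = 472/106 ≈ 4.4528;  PNT prediction ≈ 4.5148.

π(582) = 106 and π(3350) = 472, so π(3350)/π(582) ≈ 4.4528. The PNT-predicted ratio is (3350/ln(3350)) / (582/ln(582)) ≈ 4.5148. The two agree to within a few percent, as expected.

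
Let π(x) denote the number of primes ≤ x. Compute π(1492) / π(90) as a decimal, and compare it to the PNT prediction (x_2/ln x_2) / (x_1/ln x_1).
π(1492)/π(90) = 237/24 ≈ 9.8750;  PNT prediction ≈ 10.2077.

π(90) = 24 and π(1492) = 237, so π(1492)/π(90) ≈ 9.8750. The PNT-predicted ratio is (1492/ln(1492)) / (90/ln(90)) ≈ 10.2077. The two agree to within a few percent, as expected.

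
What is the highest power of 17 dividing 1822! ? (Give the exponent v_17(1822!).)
v_17(1822!) = 113

Legendre's formula: v_p(n!) = Σ_{k ≥ 1} ⌊n / p^k⌋. For p = 17, n = 1822, the terms are:
  ⌊1822/17^1⌋ = ⌊1822/17⌋ = 107
  ⌊1822/17^2⌋ = ⌊1822/289⌋ = 6
(the next term ⌊1822/17^3⌋ = 0, terminating the sum). Summing: v_17(1822!) = 107 + 6 = 113.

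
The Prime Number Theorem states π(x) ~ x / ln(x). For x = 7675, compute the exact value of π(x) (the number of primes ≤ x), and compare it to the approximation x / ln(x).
π(7675) = 973;  x/ln(x) ≈ 857.95;  relative error ≈ 11.82%.

Directly count primes up to 7675: π(7675) = 973. The PNT approximation gives 7675/ln(7675) ≈ 7675/8.94572 ≈ 857.95. Relative error (π(x) − x/ln(x)) / π(x) ≈ 11.82%; the approximation is known to undercount slightly (Li(x) is a better estimate).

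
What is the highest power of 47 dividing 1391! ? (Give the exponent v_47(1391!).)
v_47(1391!) = 29

Legendre's formula: v_p(n!) = Σ_{k ≥ 1} ⌊n / p^k⌋. For p = 47, n = 1391, the terms are:
  ⌊1391/47^1⌋ = ⌊1391/47⌋ = 29
(the next term ⌊1391/47^2⌋ = 0, terminating the sum). Summing: v_47(1391!) = 29 = 29.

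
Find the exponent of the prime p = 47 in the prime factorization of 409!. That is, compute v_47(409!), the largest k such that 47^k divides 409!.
v_47(409!) = 8

Legendre's formula: v_p(n!) = Σ_{k ≥ 1} ⌊n / p^k⌋. For p = 47, n = 409, the terms are:
  ⌊409/47^1⌋ = ⌊409/47⌋ = 8
(the next term ⌊409/47^2⌋ = 0, terminating the sum). Summing: v_47(409!) = 8 = 8.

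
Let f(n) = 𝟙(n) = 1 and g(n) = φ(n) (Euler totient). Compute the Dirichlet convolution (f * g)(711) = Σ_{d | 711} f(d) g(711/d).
(𝟙 * φ)(711) = 711

Divisors of 711: [1, 3, 9, 79, 237, 711]. For each d | 711:
  d = 1: 𝟙(1) · φ(711/1) = 1 · 468 = 468
  d = 3: 𝟙(3) · φ(711/3) = 1 · 156 = 156
  d = 9: 𝟙(9) · φ(711/9) = 1 · 78 = 78
  d = 79: 𝟙(79) · φ(711/79) = 1 · 6 = 6
  d = 237: 𝟙(237) · φ(711/237) = 1 · 2 = 2
  d = 711: 𝟙(711) · φ(711/711) = 1 · 1 = 1
Summing: (𝟙 * φ)(711) = 468 + 156 + 78 + 6 + 2 + 1 = 711.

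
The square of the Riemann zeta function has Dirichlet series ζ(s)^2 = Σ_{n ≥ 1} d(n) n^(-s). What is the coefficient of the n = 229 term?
d(229) = 2

ζ(s)^2 = (Σ 1/m^s)(Σ 1/k^s). The coefficient of 1/n^s in the product is the number of ordered pairs (m, k) with mk = n, which equals d(n). For n = 229, divisors are [1, 229], so d(229) = 2.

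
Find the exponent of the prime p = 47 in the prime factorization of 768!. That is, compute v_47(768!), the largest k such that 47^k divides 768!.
v_47(768!) = 16

Legendre's formula: v_p(n!) = Σ_{k ≥ 1} ⌊n / p^k⌋. For p = 47, n = 768, the terms are:
  ⌊768/47^1⌋ = ⌊768/47⌋ = 16
(the next term ⌊768/47^2⌋ = 0, terminating the sum). Summing: v_47(768!) = 16 = 16.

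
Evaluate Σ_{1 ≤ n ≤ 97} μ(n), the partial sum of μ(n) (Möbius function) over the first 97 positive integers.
Σ_{n ≤ 97} μ(n) = 1

Compute μ(n) for each 1 ≤ n ≤ 97: μ(1) = 1, μ(2) = -1, μ(3) = -1, μ(4) = 0, μ(5) = -1, μ(6) = 1, μ(7) = -1, μ(8) = 0, μ(9) = 0, μ(10) = 1, μ(11) = -1, μ(12) = 0, μ(13) = -1, μ(14) = 1, μ(15) = 1, μ(16) = 0, μ(17) = -1, μ(18) = 0, μ(19) = -1, μ(20) = 0, μ(21) = 1, μ(22) = 1, μ(23) = -1, μ(24) = 0, μ(25) = 0, μ(26) = 1, μ(27) = 0, μ(28) = 0, μ(29) = -1, μ(30) = -1, μ(31) = -1, μ(32) = 0, μ(33) = 1, μ(34) = 1, μ(35) = 1, μ(36) = 0, μ(37) = -1, μ(38) = 1, μ(39) = 1, μ(40) = 0, μ(41) = -1, μ(42) = -1, μ(43) = -1, μ(44) = 0, μ(45) = 0, μ(46) = 1, μ(47) = -1, μ(48) = 0, μ(49) = 0, μ(50) = 0, μ(51) = 1, μ(52) = 0, μ(53) = -1, μ(54) = 0, μ(55) = 1, μ(56) = 0, μ(57) = 1, μ(58) = 1, μ(59) = -1, μ(60) = 0, μ(61) = -1, μ(62) = 1, μ(63) = 0, μ(64) = 0, μ(65) = 1, μ(66) = -1, μ(67) = -1, μ(68) = 0, μ(69) = 1, μ(70) = -1, μ(71) = -1, μ(72) = 0, μ(73) = -1, μ(74) = 1, μ(75) = 0, μ(76) = 0, μ(77) = 1, μ(78) = -1, μ(79) = -1, μ(80) = 0, μ(81) = 0, μ(82) = 1, μ(83) = -1, μ(84) = 0, μ(85) = 1, μ(86) = 1, μ(87) = 1, μ(88) = 0, μ(89) = -1, μ(90) = 0, μ(91) = 1, μ(92) = 0, μ(93) = 1, μ(94) = 1, μ(95) = 1, μ(96) = 0, μ(97) = -1. Summing all 97 values: 1. (Mertens function M(x) = Σ_{n ≤ x} μ(n); on average M(x) should be small (PNT ⟺ M(x) = o(x)).)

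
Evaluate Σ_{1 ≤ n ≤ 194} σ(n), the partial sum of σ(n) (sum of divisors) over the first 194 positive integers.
Σ_{n ≤ 194} σ(n) = 30978

Compute σ(n) for each 1 ≤ n ≤ 194: σ(1) = 1, σ(2) = 3, σ(3) = 4, σ(4) = 7, σ(5) = 6, σ(6) = 12, σ(7) = 8, σ(8) = 15, σ(9) = 13, σ(10) = 18, σ(11) = 12, σ(12) = 28, σ(13) = 14, σ(14) = 24, σ(15) = 24, σ(16) = 31, σ(17) = 18, σ(18) = 39, σ(19) = 20, σ(20) = 42, σ(21) = 32, σ(22) = 36, σ(23) = 24, σ(24) = 60, σ(25) = 31, σ(26) = 42, σ(27) = 40, σ(28) = 56, σ(29) = 30, σ(30) = 72, σ(31) = 32, σ(32) = 63, σ(33) = 48, σ(34) = 54, σ(35) = 48, σ(36) = 91, σ(37) = 38, σ(38) = 60, σ(39) = 56, σ(40) = 90, σ(41) = 42, σ(42) = 96, σ(43) = 44, σ(44) = 84, σ(45) = 78, σ(46) = 72, σ(47) = 48, σ(48) = 124, σ(49) = 57, σ(50) = 93, σ(51) = 72, σ(52) = 98, σ(53) = 54, σ(54) = 120, σ(55) = 72, σ(56) = 120, σ(57) = 80, σ(58) = 90, σ(59) = 60, σ(60) = 168, σ(61) = 62, σ(62) = 96, σ(63) = 104, σ(64) = 127, σ(65) = 84, σ(66) = 144, σ(67) = 68, σ(68) = 126, σ(69) = 96, σ(70) = 144, σ(71) = 72, σ(72) = 195, σ(73) = 74, σ(74) = 114, σ(75) = 124, σ(76) = 140, σ(77) = 96, σ(78) = 168, σ(79) = 80, σ(80) = 186, σ(81) = 121, σ(82) = 126, σ(83) = 84, σ(84) = 224, σ(85) = 108, σ(86) = 132, σ(87) = 120, σ(88) = 180, σ(89) = 90, σ(90) = 234, σ(91) = 112, σ(92) = 168, σ(93) = 128, σ(94) = 144, σ(95) = 120, σ(96) = 252, σ(97) = 98, σ(98) = 171, σ(99) = 156, σ(100) = 217, σ(101) = 102, σ(102) = 216, σ(103) = 104, σ(104) = 210, σ(105) = 192, σ(106) = 162, σ(107) = 108, σ(108) = 280, σ(109) = 110, σ(110) = 216, σ(111) = 152, σ(112) = 248, σ(113) = 114, σ(114) = 240, σ(115) = 144, σ(116) = 210, σ(117) = 182, σ(118) = 180, σ(119) = 144, σ(120) = 360, σ(121) = 133, σ(122) = 186, σ(123) = 168, σ(124) = 224, σ(125) = 156, σ(126) = 312, σ(127) = 128, σ(128) = 255, σ(129) = 176, σ(130) = 252, σ(131) = 132, σ(132) = 336, σ(133) = 160, σ(134) = 204, σ(135) = 240, σ(136) = 270, σ(137) = 138, σ(138) = 288, σ(139) = 140, σ(140) = 336, σ(141) = 192, σ(142) = 216, σ(143) = 168, σ(144) = 403, σ(145) = 180, σ(146) = 222, σ(147) = 228, σ(148) = 266, σ(149) = 150, σ(150) = 372, σ(151) = 152, σ(152) = 300, σ(153) = 234, σ(154) = 288, σ(155) = 192, σ(156) = 392, σ(157) = 158, σ(158) = 240, σ(159) = 216, σ(160) = 378, σ(161) = 192, σ(162) = 363, σ(163) = 164, σ(164) = 294, σ(165) = 288, σ(166) = 252, σ(167) = 168, σ(168) = 480, σ(169) = 183, σ(170) = 324, σ(171) = 260, σ(172) = 308, σ(173) = 174, σ(174) = 360, σ(175) = 248, σ(176) = 372, σ(177) = 240, σ(178) = 270, σ(179) = 180, σ(180) = 546, σ(181) = 182, σ(182) = 336, σ(183) = 248, σ(184) = 360, σ(185) = 228, σ(186) = 384, σ(187) = 216, σ(188) = 336, σ(189) = 320, σ(190) = 360, σ(191) = 192, σ(192) = 508, σ(193) = 194, σ(194) = 294. Summing all 194 values: 30978. (Average order: Σ_{n ≤ x} σ(n) ~ (π²/12) x². For x = 194, (π²/12)·194² ≈ 30954.37.)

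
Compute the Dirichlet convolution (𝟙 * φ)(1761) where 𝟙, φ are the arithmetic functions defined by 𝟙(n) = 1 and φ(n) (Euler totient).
(𝟙 * φ)(1761) = 1761

Divisors of 1761: [1, 3, 587, 1761]. For each d | 1761:
  d = 1: 𝟙(1) · φ(1761/1) = 1 · 1172 = 1172
  d = 3: 𝟙(3) · φ(1761/3) = 1 · 586 = 586
  d = 587: 𝟙(587) · φ(1761/587) = 1 · 2 = 2
  d = 1761: 𝟙(1761) · φ(1761/1761) = 1 · 1 = 1
Summing: (𝟙 * φ)(1761) = 1172 + 586 + 2 + 1 = 1761.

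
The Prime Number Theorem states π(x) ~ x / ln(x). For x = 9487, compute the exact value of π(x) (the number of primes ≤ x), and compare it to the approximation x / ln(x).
π(9487) = 1175;  x/ln(x) ≈ 1035.96;  relative error ≈ 11.83%.

Directly count primes up to 9487: π(9487) = 1175. The PNT approximation gives 9487/ln(9487) ≈ 9487/9.15768 ≈ 1035.96. Relative error (π(x) − x/ln(x)) / π(x) ≈ 11.83%; the approximation is known to undercount slightly (Li(x) is a better estimate).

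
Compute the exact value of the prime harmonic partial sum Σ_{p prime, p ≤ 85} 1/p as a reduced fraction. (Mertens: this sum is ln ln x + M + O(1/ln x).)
Σ 1/p = 475714535349241099037539188841003/267064515689275851355624017992790

π(85) = 23, so the primes ≤ 85 are [2, 3, 5, 7, 11, 13, 17, 19, 23, 29, 31, 37, 41, 43, 47, 53, 59, 61, 67, 71, 73, 79, 83]. Summing 1/p over these primes: 475714535349241099037539188841003/267064515689275851355624017992790 ≈ 1.7813. Mertens estimate ln ln(85) + 0.2615 ≈ 1.7527.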